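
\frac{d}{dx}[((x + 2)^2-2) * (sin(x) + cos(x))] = sqrt(2)*x^2*cos(x + pi/4) - 2*x*sin(x) + 6*x*cos(x) + 2*sin(x) + 6*cos(x)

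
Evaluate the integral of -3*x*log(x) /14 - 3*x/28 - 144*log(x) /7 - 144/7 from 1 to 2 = -291*log(2)/7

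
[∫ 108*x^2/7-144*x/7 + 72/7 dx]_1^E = -72*exp(2)/7 - 36/7 + 72*E/7 + 36*exp(3)/7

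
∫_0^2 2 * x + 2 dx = 8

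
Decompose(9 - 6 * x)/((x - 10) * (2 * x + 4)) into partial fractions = -7/(8*(x + 2)) - 17/(8*(x - 10))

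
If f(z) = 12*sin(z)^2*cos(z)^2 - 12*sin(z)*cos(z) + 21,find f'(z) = 6*sin(4*z) - 12*cos(2*z)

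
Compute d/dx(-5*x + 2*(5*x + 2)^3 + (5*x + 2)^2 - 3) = 750*x^2 + 650*x + 135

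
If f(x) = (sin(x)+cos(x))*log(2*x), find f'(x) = sqrt(2)*(x*log(x)*cos(x + pi/4) + x*log(2)*cos(x + pi/4) + sin(x + pi/4))/x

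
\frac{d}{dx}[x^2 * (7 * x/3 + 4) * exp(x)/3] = 7*x^3*exp(x)/9 + 11*x^2*exp(x)/3 + 8*x*exp(x)/3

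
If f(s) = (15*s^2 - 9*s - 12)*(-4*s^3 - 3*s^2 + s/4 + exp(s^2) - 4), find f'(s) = -300*s^4 + 30*s^3*exp(s^2) - 36*s^3 - 18*s^2*exp(s^2) + 945*s^2/4 + 6*s*exp(s^2) - 105*s/2 - 9*exp(s^2) + 33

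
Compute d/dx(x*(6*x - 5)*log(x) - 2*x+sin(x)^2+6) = 12*x*log(x) + 6*x - 5*log(x) + sin(2*x) - 7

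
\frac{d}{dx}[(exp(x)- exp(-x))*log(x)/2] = (x*exp(2*x)*log(x) + x*log(x) + exp(2*x) - 1)*exp(-x)/(2*x)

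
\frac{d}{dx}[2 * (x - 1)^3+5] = 6*x^2 - 12*x + 6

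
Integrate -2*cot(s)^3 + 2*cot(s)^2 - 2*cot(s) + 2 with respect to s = (cot(s) - 1)^2 + C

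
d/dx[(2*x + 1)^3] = 24*x^2 + 24*x + 6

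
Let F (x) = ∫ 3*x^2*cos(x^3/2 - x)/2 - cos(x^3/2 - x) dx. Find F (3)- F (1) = sin(21/2) + sin(1/2)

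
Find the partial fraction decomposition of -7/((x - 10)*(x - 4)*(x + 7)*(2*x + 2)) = 7/(2244*(x + 7)) - 7/(660*(x + 1)) + 7/(660*(x - 4)) - 7/(2244*(x - 10))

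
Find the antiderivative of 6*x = 3*x^2 + C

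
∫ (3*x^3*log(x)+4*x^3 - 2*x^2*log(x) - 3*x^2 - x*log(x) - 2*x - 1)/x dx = -(log(x) + 1)*(-x^3 + x^2 + x + 1) + C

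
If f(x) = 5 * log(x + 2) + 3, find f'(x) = 5/(x + 2)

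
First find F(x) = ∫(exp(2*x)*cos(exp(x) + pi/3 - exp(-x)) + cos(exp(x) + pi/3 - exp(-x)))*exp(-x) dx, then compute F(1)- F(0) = -sqrt(3)/2 + sin(-exp(-1) + pi/3 + E)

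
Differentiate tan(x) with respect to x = cos(x)^(-2)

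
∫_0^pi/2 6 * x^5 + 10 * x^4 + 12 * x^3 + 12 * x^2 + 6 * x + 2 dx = -1 + (-pi^3/8 - pi^2/4 - pi/2 - 1)^2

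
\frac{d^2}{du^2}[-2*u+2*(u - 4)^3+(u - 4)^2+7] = 12*u - 46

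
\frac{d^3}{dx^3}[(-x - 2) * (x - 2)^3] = 24 - 24*x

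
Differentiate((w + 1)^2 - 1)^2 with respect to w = 4*w^3 + 12*w^2 + 8*w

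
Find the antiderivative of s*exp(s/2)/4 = (s - 2)*exp(s/2)/2 + C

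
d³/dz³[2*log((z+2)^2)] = 8/(z^3 + 6*z^2 + 12*z + 8)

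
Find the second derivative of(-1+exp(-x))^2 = (4 - 2*exp(x))*exp(-2*x)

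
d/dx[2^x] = 2^x*log(2)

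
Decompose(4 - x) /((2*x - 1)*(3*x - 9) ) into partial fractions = -7/(15*(2*x - 1)) + 1/(15*(x - 3))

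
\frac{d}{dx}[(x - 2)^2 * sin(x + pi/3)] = x^2*cos(x + pi/3) + 2*sqrt(2)*x*sin(x + pi/12) - 2*x*cos(x + pi/3) - 4*sqrt(2)*sin(x + pi/12)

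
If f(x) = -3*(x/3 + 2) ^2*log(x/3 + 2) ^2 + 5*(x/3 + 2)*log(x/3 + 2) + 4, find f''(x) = (-2*x*log(x/3 + 2)^2 - 6*x*log(x/3 + 2) - 2*x - 12*log(x/3 + 2)^2 - 36*log(x/3 + 2) - 7)/(3*x + 18)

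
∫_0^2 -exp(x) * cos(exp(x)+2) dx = -sin(2 + exp(2)) + sin(3)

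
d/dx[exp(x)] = exp(x)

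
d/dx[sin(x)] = cos(x)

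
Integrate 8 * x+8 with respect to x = 4*x^2 + 8*x + C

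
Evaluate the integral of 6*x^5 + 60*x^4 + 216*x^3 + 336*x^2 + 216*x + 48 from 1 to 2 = 2401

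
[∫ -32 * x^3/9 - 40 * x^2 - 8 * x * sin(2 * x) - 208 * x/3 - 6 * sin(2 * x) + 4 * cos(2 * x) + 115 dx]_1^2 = -287/3 + 11*cos(4) - 7*cos(2)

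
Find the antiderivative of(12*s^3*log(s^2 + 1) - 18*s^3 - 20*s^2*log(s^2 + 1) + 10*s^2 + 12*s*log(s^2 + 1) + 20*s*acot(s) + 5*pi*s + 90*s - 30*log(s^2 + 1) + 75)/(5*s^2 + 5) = (2*log(s^2 + 1) - 5)*(12*s^2 - 40*s + 20*acot(s) + 5*pi + 120)/20 + C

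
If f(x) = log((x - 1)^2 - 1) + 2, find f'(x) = (2*x - 2)/(x^2 - 2*x)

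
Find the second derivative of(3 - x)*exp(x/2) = -x*exp(x/2)/4 - exp(x/2)/4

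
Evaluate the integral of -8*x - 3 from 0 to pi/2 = (1 - 2*pi)*(1 + pi/2) - 1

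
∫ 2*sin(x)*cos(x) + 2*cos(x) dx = (sin(x) + 1)^2 + C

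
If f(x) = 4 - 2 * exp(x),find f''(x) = -2*exp(x)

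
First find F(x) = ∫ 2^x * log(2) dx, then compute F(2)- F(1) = 2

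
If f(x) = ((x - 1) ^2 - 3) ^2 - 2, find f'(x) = 4*x^3 - 12*x^2 + 8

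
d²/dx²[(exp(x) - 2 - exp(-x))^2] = (4*exp(4*x) - 4*exp(3*x) + 4*exp(x) + 4)*exp(-2*x)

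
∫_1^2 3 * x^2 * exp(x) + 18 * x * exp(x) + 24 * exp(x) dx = -27*E + 48*exp(2)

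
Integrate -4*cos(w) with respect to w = -4*sin(w) + C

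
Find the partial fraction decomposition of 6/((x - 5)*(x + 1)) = -1/(x + 1) + 1/(x - 5)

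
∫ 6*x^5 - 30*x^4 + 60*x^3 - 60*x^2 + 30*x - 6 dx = x^6 - 6*x^5 + 15*x^4 - 20*x^3 + 15*x^2 - 6*x + C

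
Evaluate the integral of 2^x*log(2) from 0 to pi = -1 + 2^pi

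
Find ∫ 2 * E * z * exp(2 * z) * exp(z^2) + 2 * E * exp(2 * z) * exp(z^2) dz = exp(z^2 + 2*z + 1) + C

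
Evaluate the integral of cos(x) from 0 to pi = 0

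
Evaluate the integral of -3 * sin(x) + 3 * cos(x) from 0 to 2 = -3 + 3*cos(2) + 3*sin(2)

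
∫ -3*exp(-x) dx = 3*exp(-x) + C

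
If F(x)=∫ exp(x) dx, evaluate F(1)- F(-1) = E - exp(-1)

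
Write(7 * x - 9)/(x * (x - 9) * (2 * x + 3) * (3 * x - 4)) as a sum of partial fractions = -9/(1564*(3*x - 4)) + 52/(357*(2*x + 3)) + 2/(161*(x - 9)) - 1/(12*x)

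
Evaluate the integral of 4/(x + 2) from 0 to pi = -4*log(2) + 4*log(2 + pi)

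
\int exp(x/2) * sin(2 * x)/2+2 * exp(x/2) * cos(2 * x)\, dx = exp(x/2)*sin(2*x) + C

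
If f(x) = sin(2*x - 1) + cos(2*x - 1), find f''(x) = -4*sin(2*x - 1) - 4*cos(2*x - 1)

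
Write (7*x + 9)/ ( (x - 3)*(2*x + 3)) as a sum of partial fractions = 1/(3*(2*x + 3)) + 10/(3*(x - 3))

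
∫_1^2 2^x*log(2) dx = 2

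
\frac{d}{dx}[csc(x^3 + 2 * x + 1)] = -2*(3*x^2 + 2)*cos(x^3 + 2*x + 1)/(1 - cos(2*(x^3 + 2*x + 1)))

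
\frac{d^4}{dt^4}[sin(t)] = sin(t)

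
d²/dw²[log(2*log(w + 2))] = (-log(w + 2) - 1)/(w^2*log(w + 2)^2 + 4*w*log(w + 2)^2 + 4*log(w + 2)^2)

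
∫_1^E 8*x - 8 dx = 4*(-1 + E)^2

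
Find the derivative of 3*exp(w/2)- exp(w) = 3*exp(w/2)/2 - exp(w)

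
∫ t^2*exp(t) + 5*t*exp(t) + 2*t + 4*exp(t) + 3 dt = (exp(t) + 1)*(t^2 + 3*t + 1) + C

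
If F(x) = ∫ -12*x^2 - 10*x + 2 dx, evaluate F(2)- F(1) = -41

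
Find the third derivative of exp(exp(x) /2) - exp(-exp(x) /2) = (exp(3*x) - 6*exp(2*x) + 4*exp(x) + 4*exp(x + exp(x)) + 6*exp(2*x + exp(x)) + exp(3*x + exp(x)))*exp(-exp(x)/2)/8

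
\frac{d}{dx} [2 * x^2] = 4*x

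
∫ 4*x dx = 2*x^2 + C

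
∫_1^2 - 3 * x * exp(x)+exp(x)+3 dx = -2*exp(2) - E + 3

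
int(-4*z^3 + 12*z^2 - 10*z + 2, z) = -z^4 + 4*z^3 - 5*z^2 + 2*z + C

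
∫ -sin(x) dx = cos(x) + C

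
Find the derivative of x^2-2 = 2*x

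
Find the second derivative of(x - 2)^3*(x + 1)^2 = 20*x^3 - 48*x^2 + 6*x + 20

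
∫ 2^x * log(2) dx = 2^x + C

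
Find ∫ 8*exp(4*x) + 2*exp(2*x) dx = 2*exp(4*x) + exp(2*x) + C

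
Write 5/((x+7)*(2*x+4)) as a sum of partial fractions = -1/(2*(x + 7)) + 1/(2*(x + 2))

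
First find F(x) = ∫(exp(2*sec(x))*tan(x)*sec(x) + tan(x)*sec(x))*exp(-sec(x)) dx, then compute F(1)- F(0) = -E - exp(-sec(1)) + exp(-1) + exp(sec(1))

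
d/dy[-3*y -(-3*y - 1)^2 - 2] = -18*y - 9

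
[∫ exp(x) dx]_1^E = -E + exp(E)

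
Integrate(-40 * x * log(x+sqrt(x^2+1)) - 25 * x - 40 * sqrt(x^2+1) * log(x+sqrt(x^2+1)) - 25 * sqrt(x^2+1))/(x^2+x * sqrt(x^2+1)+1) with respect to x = 5*(-4*log(x + sqrt(x^2 + 1)) - 5)*log(x + sqrt(x^2 + 1)) + C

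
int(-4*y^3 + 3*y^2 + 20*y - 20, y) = -y^4 + y^3 + 10*y^2 - 20*y + C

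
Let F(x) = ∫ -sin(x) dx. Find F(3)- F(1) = cos(3) - cos(1)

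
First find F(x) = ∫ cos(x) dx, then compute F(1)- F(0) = sin(1)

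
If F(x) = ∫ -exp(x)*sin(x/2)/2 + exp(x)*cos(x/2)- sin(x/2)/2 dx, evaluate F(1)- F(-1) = (E - exp(-1))*cos(1/2)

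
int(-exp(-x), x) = exp(-x) + C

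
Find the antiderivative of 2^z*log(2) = 2^z + C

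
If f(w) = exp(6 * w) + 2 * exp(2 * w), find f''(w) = 36*exp(6*w) + 8*exp(2*w)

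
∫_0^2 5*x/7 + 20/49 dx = 110/49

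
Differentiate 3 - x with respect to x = -1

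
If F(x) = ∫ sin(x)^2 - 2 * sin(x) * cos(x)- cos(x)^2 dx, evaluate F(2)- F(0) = -(cos(2) + sin(2))*sin(2)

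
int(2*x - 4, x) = x^2 - 4*x + C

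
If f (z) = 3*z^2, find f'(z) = 6*z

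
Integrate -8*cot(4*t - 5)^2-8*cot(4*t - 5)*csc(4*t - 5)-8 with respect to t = 2*cot(4*t - 5) + 2*csc(4*t - 5) + C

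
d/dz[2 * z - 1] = 2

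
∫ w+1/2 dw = w^2/2 + w/2 + C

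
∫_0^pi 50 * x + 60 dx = -36 + (6 + 5*pi)^2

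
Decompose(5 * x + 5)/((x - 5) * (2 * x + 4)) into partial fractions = 5/(14*(x + 2)) + 15/(7*(x - 5))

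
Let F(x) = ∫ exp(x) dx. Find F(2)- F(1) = -E + exp(2)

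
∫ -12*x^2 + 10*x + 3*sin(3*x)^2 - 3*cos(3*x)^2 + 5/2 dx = -4*x^3 + 5*x^2 + 5*x/2 - sin(6*x)/2 + C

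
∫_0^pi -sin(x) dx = -2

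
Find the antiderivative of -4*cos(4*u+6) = -sin(4*u + 6) + C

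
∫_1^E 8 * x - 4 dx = -1 + (-1 + 2*E)^2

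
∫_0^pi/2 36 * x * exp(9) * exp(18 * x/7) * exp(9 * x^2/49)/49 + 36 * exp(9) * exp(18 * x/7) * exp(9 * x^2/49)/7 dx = -2*exp(9) + 2*exp((3*pi/14 + 3)^2)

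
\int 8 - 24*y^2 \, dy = -8*y^3 + 8*y + C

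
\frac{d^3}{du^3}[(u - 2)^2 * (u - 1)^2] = 24*u - 36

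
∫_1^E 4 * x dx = -2 + 2*exp(2)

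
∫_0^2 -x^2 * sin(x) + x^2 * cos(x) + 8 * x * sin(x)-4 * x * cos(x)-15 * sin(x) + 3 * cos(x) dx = -9 + cos(2) + sin(2)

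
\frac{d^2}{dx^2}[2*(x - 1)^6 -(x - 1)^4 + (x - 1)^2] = 60*x^4 - 240*x^3 + 348*x^2 - 216*x + 50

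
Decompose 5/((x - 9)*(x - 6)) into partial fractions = -5/(3*(x - 6)) + 5/(3*(x - 9))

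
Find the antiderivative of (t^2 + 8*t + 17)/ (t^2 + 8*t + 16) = (t*(t + 4) - 1)/(t + 4) + C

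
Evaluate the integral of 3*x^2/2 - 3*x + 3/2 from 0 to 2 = 1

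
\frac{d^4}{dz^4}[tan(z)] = 24*tan(z)^5 + 40*tan(z)^3 + 16*tan(z)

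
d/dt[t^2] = 2*t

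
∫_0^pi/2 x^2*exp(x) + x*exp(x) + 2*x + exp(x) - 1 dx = -4 + (1 + exp(pi/2))*(-pi/2 + 2 + pi^2/4)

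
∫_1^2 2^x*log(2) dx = 2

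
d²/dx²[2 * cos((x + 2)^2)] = -8*x^2*cos(x^2 + 4*x + 4) - 32*x*cos(x^2 + 4*x + 4) - 4*sin(x^2 + 4*x + 4) - 32*cos(x^2 + 4*x + 4)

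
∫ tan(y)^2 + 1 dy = tan(y) + C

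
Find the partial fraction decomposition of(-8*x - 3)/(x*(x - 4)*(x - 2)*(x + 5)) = -37/(315*(x + 5)) + 19/(28*(x - 2)) - 35/(72*(x - 4)) - 3/(40*x)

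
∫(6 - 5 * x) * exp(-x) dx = (5*x - 1)*exp(-x) + C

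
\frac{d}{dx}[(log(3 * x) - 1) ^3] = (3*log(x)^2 - 6*log(x) + 6*log(3)*log(x) - 6*log(3) + 3 + 3*log(3)^2)/x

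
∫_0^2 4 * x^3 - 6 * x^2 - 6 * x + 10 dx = 8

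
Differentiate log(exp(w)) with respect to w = 1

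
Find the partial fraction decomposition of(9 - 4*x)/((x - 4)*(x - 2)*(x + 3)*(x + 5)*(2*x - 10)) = 29/(2520*(x + 5)) - 3/(160*(x + 3)) + 1/(420*(x - 2)) + 1/(36*(x - 4)) - 11/(480*(x - 5))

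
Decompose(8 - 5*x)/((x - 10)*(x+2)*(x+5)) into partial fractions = 11/(15*(x + 5)) - 1/(2*(x + 2)) - 7/(30*(x - 10))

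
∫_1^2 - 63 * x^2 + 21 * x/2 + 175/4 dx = -175/2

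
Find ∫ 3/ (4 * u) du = 3*log(u)/4 + C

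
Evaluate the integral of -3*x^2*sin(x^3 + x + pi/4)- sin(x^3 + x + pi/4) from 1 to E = cos(pi/4 + E + exp(3)) - cos(pi/4 + 2)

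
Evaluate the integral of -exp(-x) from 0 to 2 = -1 + exp(-2)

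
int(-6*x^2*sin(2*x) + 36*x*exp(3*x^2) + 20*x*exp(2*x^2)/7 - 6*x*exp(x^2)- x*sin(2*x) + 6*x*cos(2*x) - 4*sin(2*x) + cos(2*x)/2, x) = (3*x^2 + x/2 + 2)*cos(2*x) + 6*exp(3*x^2) + 5*exp(2*x^2)/7 - 3*exp(x^2) + C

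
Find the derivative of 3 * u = 3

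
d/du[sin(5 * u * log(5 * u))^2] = 5*(log(u) + 1 + log(5))*sin(10*u*(log(u) + log(5)))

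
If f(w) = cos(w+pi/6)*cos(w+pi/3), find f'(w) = -cos(2*w)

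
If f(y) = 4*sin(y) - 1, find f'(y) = 4*cos(y)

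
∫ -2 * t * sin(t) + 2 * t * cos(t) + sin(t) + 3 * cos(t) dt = sqrt(2)*(2*t + 1)*sin(t + pi/4) + C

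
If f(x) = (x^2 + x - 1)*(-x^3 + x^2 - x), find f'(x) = -5*x^4 + 3*x^2 - 4*x + 1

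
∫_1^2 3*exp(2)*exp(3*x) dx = -exp(5) + exp(8)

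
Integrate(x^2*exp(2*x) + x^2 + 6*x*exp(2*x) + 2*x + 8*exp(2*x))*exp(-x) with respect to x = 2*(x + 2)^2*sinh(x) + C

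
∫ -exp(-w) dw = exp(-w) + C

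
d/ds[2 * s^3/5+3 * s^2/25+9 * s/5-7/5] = 6*s^2/5 + 6*s/25 + 9/5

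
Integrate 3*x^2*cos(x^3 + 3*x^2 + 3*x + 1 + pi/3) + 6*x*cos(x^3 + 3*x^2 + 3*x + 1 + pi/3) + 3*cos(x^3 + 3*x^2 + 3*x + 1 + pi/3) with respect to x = sin((x + 1)^3 + pi/3) + C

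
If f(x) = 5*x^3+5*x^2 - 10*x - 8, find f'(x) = 15*x^2 + 10*x - 10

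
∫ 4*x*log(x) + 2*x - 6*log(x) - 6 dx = 2*x*(x - 3)*log(x) + C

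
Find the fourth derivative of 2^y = 2^y*log(2)^4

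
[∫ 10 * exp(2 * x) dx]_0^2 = -5 + 5*exp(4)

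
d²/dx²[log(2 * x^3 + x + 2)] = (-12*x^4 + 24*x - 1)/(4*x^6 + 4*x^4 + 8*x^3 + x^2 + 4*x + 4)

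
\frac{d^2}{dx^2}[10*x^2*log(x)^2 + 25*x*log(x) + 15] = (20*x*log(x)^2 + 60*x*log(x) + 20*x + 25)/x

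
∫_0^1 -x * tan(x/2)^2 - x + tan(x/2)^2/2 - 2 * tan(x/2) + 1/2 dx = -tan(1/2)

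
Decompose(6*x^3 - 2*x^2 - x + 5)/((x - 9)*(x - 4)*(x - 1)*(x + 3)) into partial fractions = 43/(84*(x + 3)) + 1/(12*(x - 1)) - 353/(105*(x - 4)) + 263/(30*(x - 9))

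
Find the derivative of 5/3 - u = -1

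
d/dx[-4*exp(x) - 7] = -4*exp(x)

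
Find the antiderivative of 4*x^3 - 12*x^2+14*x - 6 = x^4 - 4*x^3 + 7*x^2 - 6*x + C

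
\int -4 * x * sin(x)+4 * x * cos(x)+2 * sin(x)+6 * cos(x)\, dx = 2*sqrt(2)*(2*x + 1)*sin(x + pi/4) + C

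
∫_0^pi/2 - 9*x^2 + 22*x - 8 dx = (-2 + pi/2)^2*(-3*pi/2 - 1) + 4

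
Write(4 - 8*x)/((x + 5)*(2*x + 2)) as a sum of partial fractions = -11/(2*(x + 5)) + 3/(2*(x + 1))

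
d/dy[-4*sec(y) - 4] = -4*tan(y)*sec(y)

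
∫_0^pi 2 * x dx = pi^2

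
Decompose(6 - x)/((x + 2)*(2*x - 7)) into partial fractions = 5/(11*(2*x - 7)) - 8/(11*(x + 2))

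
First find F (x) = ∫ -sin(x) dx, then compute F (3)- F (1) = cos(3) - cos(1)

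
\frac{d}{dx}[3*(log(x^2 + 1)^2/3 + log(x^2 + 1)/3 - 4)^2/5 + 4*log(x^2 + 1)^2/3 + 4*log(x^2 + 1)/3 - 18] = (8*x*log(x^2 + 1)^3 + 12*x*log(x^2 + 1)^2 - 12*x*log(x^2 + 1) - 8*x)/(15*x^2 + 15)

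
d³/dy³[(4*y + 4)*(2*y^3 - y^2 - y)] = 192*y + 24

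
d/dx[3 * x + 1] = 3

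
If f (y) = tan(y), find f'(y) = cos(y)^(-2)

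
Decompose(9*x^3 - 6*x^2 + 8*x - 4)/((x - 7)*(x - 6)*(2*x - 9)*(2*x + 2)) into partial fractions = 1169/(66*(2*x - 9)) + 27/(1232*(x + 1)) - 886/(21*(x - 6)) + 569/(16*(x - 7))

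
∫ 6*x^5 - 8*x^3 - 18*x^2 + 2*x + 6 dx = x^6 - 2*x^4 - 6*x^3 + x^2 + 6*x + C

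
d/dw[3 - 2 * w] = -2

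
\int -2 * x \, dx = -x^2 + C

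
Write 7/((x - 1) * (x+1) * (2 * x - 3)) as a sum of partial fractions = 28/(5*(2*x - 3)) + 7/(10*(x + 1)) - 7/(2*(x - 1))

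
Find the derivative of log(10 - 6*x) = 3/(3*x - 5)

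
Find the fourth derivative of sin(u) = sin(u)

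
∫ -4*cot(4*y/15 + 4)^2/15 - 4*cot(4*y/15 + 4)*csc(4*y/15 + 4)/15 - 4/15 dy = cot(4*y/15 + 4) + csc(4*y/15 + 4) + C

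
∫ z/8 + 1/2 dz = z^2/16 + z/2 + C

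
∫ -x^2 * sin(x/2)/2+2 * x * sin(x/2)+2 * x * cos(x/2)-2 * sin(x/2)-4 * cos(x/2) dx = (x - 2)^2*cos(x/2) + C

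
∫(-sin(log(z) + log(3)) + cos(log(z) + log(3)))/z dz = sqrt(2)*sin(log(z) + pi/4 + log(3)) + C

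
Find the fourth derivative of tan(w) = 24*tan(w)^5 + 40*tan(w)^3 + 16*tan(w)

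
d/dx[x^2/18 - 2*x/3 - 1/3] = x/9 - 2/3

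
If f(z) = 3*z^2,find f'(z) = 6*z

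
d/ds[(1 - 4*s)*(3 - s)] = 8*s - 13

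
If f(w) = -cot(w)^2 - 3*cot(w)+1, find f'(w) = (3 + 2*cos(w)/sin(w))/sin(w)^2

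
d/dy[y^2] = 2*y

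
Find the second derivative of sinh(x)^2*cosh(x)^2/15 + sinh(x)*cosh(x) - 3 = 4*(cosh(2*x) - 1)^2/15 + 2*sinh(2*x) + 8*cosh(2*x)/15 - 2/5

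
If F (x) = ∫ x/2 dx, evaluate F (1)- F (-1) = 0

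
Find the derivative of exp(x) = exp(x)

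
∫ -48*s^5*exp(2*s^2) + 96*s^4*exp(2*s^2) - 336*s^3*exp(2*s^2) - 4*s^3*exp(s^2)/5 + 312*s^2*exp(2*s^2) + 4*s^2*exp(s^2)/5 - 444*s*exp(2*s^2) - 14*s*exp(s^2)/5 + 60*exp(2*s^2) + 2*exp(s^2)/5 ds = (-2*s^2 + 2*s - 15*(2*s^2 - 2*s + 5)^2*exp(s^2) - 5)*exp(s^2)/5 + C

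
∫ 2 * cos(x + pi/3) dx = 2*sin(x + pi/3) + C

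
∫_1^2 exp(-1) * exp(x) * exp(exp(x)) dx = -exp(-1 + E) + exp(-1 + exp(2))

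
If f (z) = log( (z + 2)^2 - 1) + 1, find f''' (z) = (4*z^3 + 24*z^2 + 60*z + 56)/(z^6 + 12*z^5 + 57*z^4 + 136*z^3 + 171*z^2 + 108*z + 27)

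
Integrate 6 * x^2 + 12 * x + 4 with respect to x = 2*x^3 + 6*x^2 + 4*x + C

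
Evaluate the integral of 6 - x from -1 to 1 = 12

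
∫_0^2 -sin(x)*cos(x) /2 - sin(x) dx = -9/4 + (cos(2)/2 + 1)^2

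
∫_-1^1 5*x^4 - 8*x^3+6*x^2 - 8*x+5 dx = 16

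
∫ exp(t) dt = exp(t) + C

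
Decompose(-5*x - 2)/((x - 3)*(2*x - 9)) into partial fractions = -49/(3*(2*x - 9)) + 17/(3*(x - 3))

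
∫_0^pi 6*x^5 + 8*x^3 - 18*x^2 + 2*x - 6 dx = -9 + (-3 + pi + pi^3)^2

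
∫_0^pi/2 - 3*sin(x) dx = -3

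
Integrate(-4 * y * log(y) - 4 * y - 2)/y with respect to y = -2*(2*y + 1)*log(y) + C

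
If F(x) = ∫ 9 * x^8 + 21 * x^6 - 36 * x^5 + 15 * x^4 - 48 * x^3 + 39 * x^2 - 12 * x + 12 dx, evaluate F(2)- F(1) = 512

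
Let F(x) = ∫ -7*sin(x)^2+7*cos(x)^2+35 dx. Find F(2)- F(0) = 7*sin(4)/2 + 70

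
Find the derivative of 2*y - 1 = 2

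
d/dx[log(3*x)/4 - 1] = 1/(4*x)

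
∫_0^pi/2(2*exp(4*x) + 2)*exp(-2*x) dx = -exp(-pi) + exp(pi)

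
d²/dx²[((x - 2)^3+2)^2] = 30*x^4 - 240*x^3 + 720*x^2 - 936*x + 432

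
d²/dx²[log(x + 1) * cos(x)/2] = -(x^2*log(x + 1)*cos(x) + 2*x*log(x + 1)*cos(x) + 2*x*sin(x) + log(x + 1)*cos(x) + 2*sin(x) + cos(x))/(2*x^2 + 4*x + 2)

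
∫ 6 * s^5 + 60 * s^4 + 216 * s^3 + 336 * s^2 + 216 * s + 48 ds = s^6 + 12*s^5 + 54*s^4 + 112*s^3 + 108*s^2 + 48*s + C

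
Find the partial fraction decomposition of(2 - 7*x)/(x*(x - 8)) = -27/(4*(x - 8)) - 1/(4*x)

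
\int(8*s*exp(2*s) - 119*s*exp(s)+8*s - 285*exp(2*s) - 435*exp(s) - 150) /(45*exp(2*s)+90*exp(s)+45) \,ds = (-135*s*exp(s) + (exp(s) + 1)*(-90*s + (2*s - 15)^2 + 585))/(45*(exp(s) + 1)) + C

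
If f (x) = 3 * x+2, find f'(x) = 3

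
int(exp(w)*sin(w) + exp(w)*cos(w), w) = exp(w)*sin(w) + C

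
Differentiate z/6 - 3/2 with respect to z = 1/6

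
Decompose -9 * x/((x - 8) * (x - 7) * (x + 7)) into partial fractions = 3/(10*(x + 7)) + 9/(2*(x - 7)) - 24/(5*(x - 8))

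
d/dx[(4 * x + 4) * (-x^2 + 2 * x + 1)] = -12*x^2 + 8*x + 12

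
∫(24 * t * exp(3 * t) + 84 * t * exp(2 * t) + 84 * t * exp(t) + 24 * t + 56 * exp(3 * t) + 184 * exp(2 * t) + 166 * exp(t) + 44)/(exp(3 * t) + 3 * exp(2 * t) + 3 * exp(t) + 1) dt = (-2*(2*t + 3)*(exp(t) + 1)^2 + 3*(2*(t + 2)*(exp(t) + 1) + exp(t))^2 - 2*(exp(t) + 1)*exp(t))/(exp(t) + 1)^2 + C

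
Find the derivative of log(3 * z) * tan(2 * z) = (4*z*log(z) + 4*z*log(3) + sin(4*z))/(z*(cos(4*z) + 1))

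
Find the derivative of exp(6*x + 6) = 6*exp(6*x + 6)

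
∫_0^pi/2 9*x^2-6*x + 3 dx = -3*pi^2/4 + 3*pi/2 + 3*pi^3/8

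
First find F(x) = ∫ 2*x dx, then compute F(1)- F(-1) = 0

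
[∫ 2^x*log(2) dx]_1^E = -2 + 2^E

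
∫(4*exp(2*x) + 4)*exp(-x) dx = 8*sinh(x) + C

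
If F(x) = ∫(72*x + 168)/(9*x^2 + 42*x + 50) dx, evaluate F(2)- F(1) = -4*log(101) + 4*log(170)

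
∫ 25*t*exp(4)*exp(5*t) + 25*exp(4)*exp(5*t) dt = (5*t + 4)*exp(5*t + 4) + C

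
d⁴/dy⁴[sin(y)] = sin(y)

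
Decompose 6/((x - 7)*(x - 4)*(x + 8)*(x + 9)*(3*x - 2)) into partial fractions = 243/(71630*(3*x - 2)) + 3/(3016*(x + 9)) - 1/(780*(x + 8)) - 1/(780*(x - 4)) + 1/(2280*(x - 7))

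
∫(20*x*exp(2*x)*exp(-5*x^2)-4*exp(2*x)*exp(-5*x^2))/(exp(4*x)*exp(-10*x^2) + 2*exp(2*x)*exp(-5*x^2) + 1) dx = (exp(2*x) + 3*exp(5*x^2))/(exp(2*x) + exp(5*x^2)) + C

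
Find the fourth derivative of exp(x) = exp(x)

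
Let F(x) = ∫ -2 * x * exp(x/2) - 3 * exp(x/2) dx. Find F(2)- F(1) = -6*E + 2*exp(1/2)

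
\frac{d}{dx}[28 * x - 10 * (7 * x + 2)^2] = -980*x - 252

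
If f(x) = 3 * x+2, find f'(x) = 3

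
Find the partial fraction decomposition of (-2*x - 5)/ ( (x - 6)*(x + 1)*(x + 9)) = 13/(120*(x + 9)) + 3/(56*(x + 1)) - 17/(105*(x - 6))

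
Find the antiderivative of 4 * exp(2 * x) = 2*exp(2*x) + C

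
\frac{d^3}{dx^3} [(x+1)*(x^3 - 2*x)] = 24*x + 6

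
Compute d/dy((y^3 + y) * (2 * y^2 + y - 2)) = 10*y^4 + 4*y^3 + 2*y - 2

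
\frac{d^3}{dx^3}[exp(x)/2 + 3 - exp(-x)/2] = (exp(2*x) + 1)*exp(-x)/2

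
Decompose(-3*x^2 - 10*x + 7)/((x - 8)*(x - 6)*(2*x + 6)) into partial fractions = 5/(99*(x + 3)) + 161/(36*(x - 6)) - 265/(44*(x - 8))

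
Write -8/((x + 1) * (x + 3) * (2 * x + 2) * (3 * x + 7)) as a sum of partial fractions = -27/(8*(3*x + 7)) + 1/(2*(x + 3)) + 5/(8*(x + 1)) - 1/(2*(x + 1)^2)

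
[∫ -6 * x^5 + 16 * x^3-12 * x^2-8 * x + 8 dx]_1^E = -(-2*E + 1 + exp(3))^2 - 2*exp(3) - 2 + 4*E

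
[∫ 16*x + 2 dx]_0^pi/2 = 6 + (3 - 2*pi)*(-pi - 2)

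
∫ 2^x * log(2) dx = 2^x + C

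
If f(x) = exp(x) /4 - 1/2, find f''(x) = exp(x)/4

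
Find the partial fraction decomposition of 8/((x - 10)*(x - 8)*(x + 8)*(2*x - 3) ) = 64/(4199*(2*x - 3)) - 1/(684*(x + 8)) - 1/(52*(x - 8)) + 2/(153*(x - 10))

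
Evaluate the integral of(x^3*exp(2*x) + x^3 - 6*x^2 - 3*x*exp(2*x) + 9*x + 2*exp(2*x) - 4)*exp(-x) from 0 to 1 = 0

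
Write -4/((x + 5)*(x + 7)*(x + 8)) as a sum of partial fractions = -4/(3*(x + 8)) + 2/(x + 7) - 2/(3*(x + 5))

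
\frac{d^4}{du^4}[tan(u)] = 24*tan(u)^5 + 40*tan(u)^3 + 16*tan(u)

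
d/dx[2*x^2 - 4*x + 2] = 4*x - 4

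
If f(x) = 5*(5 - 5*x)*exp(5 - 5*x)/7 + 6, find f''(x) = (875 - 625*x)*exp(5 - 5*x)/7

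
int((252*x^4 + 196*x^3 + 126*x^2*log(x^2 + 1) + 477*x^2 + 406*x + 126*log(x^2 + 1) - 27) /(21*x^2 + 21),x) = 4*x^3 + 14*x^2/3 - 9*x/7 + (6*x + 5)*log(x^2 + 1) + C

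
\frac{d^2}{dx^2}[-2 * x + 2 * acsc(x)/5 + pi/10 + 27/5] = (4*x^2 - 2)/(5*x^5*sqrt(1 - 1/x^2) - 5*x^3*sqrt(1 - 1/x^2))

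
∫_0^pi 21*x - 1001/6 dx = -672 + 7*pi/6 + 42*(-4 + pi/2)^2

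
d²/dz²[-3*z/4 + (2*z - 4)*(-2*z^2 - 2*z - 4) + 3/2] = 8 - 24*z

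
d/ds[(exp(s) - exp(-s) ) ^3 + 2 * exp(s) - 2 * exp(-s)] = (3*exp(6*s) - exp(4*s) - exp(2*s) + 3)*exp(-3*s)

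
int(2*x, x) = x^2 + C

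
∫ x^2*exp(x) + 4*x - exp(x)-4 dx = (x - 1)^2*(exp(x) + 2) + C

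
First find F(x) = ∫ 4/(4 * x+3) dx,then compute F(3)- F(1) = -log(7) + log(15)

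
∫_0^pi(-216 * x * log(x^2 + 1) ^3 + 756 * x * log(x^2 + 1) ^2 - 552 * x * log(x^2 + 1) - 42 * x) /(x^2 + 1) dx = -21*log(1 + pi^2) - 3*(-3*log(1 + pi^2)^2 + 7*log(1 + pi^2))^2 + 9*log(1 + pi^2)^2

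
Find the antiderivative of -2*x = -x^2 + C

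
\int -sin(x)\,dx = cos(x) + C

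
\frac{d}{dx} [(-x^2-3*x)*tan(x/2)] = -x^2/(2*cos(x/2)^2) - 2*x*tan(x/2) - 3*x/(2*cos(x/2)^2) - 3*tan(x/2)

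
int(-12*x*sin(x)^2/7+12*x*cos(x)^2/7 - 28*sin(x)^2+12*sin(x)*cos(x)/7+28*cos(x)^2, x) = (6*x/7 + 14)*sin(2*x) + C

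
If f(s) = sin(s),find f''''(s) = sin(s)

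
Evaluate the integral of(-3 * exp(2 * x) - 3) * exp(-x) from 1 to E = -3*exp(E) - 3*exp(-1) + 3*exp(-E) + 3*E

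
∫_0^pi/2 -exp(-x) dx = -1 + exp(-pi/2)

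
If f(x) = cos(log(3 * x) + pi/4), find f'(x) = -sin(log(x) + pi/4 + log(3))/x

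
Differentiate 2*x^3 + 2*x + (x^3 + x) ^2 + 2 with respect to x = 6*x^5 + 8*x^3 + 6*x^2 + 2*x + 2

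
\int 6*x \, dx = 3*x^2 + C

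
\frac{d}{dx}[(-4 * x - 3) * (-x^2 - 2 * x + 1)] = 12*x^2 + 22*x + 2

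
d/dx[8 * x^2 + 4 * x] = 16*x + 4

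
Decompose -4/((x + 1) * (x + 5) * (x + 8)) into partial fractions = -4/(21*(x + 8)) + 1/(3*(x + 5)) - 1/(7*(x + 1))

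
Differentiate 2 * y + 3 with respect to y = 2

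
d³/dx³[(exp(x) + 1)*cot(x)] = -6*exp(x)*cot(x)^4 + 6*exp(x)*cot(x)^3 - 11*exp(x)*cot(x)^2 + 7*exp(x)*cot(x) - 5*exp(x) - 6*cot(x)^4 - 8*cot(x)^2 - 2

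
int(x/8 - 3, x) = x^2/16 - 3*x + C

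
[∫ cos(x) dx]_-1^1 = 2*sin(1)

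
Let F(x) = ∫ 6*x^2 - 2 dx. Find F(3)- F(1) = 48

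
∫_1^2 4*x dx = 6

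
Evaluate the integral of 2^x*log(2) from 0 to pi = -1 + 2^pi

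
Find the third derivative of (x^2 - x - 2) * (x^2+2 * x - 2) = 24*x + 6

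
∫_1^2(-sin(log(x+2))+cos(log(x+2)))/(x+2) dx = sqrt(2)*(-sin(pi/4 + log(3)) + cos(-2*log(2) + pi/4))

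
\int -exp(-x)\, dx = exp(-x) + C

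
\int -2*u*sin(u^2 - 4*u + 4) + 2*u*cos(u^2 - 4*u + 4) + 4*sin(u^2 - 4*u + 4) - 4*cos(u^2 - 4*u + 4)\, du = sin((u - 2)^2) + cos((u - 2)^2) + C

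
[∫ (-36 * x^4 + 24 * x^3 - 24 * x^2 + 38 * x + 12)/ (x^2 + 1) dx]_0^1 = 7*log(2) + 12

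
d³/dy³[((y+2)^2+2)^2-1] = 24*y + 48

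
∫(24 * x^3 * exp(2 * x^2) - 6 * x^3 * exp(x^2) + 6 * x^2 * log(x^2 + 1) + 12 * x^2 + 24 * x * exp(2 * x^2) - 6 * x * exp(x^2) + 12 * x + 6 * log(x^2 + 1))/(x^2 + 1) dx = 6*(x + 1)*log(x^2 + 1) + 6*exp(2*x^2) - 3*exp(x^2) + C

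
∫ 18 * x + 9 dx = 9*x^2 + 9*x + C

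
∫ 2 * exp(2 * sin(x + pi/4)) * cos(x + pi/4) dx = exp(2*sin(x + pi/4)) + C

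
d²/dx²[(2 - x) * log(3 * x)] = (-x - 2)/x^2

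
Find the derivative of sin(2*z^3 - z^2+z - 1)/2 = (3*z^2 - z + 1/2)*cos(2*z^3 - z^2 + z - 1)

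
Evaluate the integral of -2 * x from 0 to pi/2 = -pi^2/4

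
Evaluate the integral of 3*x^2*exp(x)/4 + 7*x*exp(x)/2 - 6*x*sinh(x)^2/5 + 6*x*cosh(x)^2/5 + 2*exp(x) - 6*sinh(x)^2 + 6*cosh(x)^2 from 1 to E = -33/5 + 3*exp(2)/5 + 13*E/4 + 2*E*exp(E) + 3*exp(2)*exp(E)/4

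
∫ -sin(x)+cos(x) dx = sin(x) + cos(x) + C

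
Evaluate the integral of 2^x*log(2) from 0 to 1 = 1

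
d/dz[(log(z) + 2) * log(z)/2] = (log(z) + 1)/z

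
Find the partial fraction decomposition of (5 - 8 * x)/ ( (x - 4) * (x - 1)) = 1/(x - 1) - 9/(x - 4)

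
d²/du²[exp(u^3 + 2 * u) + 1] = 9*u^4*exp(u^3 + 2*u) + 12*u^2*exp(u^3 + 2*u) + 6*u*exp(u^3 + 2*u) + 4*exp(u^3 + 2*u)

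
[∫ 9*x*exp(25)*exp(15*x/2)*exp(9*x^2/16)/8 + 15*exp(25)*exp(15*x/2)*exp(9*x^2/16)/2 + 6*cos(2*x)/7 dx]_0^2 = -exp(25) + 3*sin(4)/7 + exp(169/4)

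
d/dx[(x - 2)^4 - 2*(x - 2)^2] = 4*x^3 - 24*x^2 + 44*x - 24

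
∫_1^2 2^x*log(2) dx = 2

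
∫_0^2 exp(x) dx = -1 + exp(2)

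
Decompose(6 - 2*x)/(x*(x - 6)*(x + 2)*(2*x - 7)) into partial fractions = 8/(385*(2*x - 7)) - 5/(88*(x + 2)) - 1/(40*(x - 6)) + 1/(14*x)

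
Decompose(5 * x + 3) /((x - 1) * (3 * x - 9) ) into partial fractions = -4/(3*(x - 1)) + 3/(x - 3)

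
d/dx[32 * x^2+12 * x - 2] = 64*x + 12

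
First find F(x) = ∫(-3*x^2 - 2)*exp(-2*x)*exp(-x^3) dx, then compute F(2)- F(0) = -1 + exp(-12)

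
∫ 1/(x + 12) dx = log(x/3 + 4) + C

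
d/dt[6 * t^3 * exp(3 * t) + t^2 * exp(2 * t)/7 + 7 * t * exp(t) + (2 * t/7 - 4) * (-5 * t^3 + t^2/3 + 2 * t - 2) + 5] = 18*t^3*exp(3*t) - 40*t^3/7 + 18*t^2*exp(3*t) + 2*t^2*exp(2*t)/7 + 422*t^2/7 + 2*t*exp(2*t)/7 + 7*t*exp(t) - 32*t/21 + 7*exp(t) - 60/7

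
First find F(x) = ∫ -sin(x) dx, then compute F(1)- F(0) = -1 + cos(1)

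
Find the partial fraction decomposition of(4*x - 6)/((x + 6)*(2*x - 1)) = -8/(13*(2*x - 1)) + 30/(13*(x + 6))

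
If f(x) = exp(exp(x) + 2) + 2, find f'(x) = exp(x + exp(x) + 2)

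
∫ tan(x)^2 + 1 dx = tan(x) + C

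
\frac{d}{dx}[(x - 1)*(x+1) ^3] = 4*x^3 + 6*x^2 - 2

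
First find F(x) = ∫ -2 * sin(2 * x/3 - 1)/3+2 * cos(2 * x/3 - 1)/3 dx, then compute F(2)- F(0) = -cos(1) + sin(1/3) + sin(1) + cos(1/3)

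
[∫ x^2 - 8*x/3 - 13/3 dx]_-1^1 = -8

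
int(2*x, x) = x^2 + C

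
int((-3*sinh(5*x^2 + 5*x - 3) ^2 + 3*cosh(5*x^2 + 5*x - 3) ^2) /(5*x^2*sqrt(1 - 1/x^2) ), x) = 3*asec(x)/5 + C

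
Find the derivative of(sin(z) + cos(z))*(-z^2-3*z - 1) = z^2*sin(z) - z^2*cos(z) + z*sin(z) - 5*z*cos(z) - 2*sin(z) - 4*cos(z)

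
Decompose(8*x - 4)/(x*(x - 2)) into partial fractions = 6/(x - 2) + 2/x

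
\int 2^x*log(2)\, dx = 2^x + C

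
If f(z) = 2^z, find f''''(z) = 2^z*log(2)^4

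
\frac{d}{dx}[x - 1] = 1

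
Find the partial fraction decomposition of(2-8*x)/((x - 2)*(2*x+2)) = -5/(3*(x + 1)) - 7/(3*(x - 2))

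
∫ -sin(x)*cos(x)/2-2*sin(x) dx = (cos(x) + 4)^2/4 + C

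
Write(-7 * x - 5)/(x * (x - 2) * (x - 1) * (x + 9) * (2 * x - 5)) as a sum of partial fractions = -24/(23*(2*x - 5)) + 29/(11385*(x + 9)) - 2/(5*(x - 1)) + 19/(22*(x - 2)) + 1/(18*x)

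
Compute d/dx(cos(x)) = -sin(x)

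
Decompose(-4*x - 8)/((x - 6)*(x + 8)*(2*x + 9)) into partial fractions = -40/(147*(2*x + 9)) + 12/(49*(x + 8)) - 16/(147*(x - 6))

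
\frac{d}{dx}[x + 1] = 1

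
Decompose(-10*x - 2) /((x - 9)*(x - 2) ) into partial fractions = 22/(7*(x - 2)) - 92/(7*(x - 9))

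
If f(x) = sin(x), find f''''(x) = sin(x)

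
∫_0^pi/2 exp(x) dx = -1 + exp(pi/2)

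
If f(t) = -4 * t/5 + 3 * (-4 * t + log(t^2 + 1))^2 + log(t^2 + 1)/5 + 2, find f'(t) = (480*t^3 - 120*t^2*log(t^2 + 1) - 244*t^2 + 60*t*log(t^2 + 1) + 482*t - 120*log(t^2 + 1) - 4)/(5*t^2 + 5)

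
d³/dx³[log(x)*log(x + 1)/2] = (2*x^3*log(x) + 2*x^3*log(x + 1) - 6*x^3 + 6*x^2*log(x + 1) - 9*x^2 + 6*x*log(x + 1) - 3*x + 2*log(x + 1))/(2*x^6 + 6*x^5 + 6*x^4 + 2*x^3)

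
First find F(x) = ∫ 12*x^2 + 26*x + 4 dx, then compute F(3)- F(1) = 216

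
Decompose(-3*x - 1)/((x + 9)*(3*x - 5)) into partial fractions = -9/(16*(3*x - 5)) - 13/(16*(x + 9))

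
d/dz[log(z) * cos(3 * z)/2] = (-3*z*log(z)*sin(3*z) + cos(3*z))/(2*z)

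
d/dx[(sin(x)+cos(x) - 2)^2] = 2*cos(2*x) - 4*sqrt(2)*cos(x + pi/4)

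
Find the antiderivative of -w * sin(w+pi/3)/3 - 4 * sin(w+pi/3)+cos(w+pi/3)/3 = (w/3 + 4)*cos(w + pi/3) + C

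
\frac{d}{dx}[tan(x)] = cos(x)^(-2)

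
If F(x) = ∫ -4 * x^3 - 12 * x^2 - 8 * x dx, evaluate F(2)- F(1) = -55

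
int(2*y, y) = y^2 + C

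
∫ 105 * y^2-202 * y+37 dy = 35*y^3 - 101*y^2 + 37*y + C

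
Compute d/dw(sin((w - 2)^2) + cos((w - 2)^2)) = -2*w*sin(w^2 - 4*w + 4) + 2*w*cos(w^2 - 4*w + 4) + 4*sin(w^2 - 4*w + 4) - 4*cos(w^2 - 4*w + 4)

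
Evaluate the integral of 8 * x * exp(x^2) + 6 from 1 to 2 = -4*E + 6 + 4*exp(4)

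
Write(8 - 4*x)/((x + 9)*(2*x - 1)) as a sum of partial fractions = 12/(19*(2*x - 1)) - 44/(19*(x + 9))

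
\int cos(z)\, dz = sin(z) + C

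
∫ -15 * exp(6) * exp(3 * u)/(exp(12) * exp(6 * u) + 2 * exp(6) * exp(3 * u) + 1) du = -5*exp(3*u + 6)/(exp(3*u + 6) + 1) + C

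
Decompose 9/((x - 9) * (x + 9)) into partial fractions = -1/(2*(x + 9)) + 1/(2*(x - 9))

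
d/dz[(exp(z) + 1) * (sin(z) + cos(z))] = 2*exp(z)*cos(z) - sin(z) + cos(z)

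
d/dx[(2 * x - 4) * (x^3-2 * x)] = 8*x^3 - 12*x^2 - 8*x + 8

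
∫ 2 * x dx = x^2 + C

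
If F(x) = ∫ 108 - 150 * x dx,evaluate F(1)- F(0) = 33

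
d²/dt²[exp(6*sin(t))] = 6*(-sin(t) + 6*cos(t)^2)*exp(6*sin(t))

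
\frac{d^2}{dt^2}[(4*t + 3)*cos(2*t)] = -16*t*cos(2*t) - 16*sin(2*t) - 12*cos(2*t)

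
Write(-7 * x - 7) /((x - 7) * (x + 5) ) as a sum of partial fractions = -7/(3*(x + 5)) - 14/(3*(x - 7))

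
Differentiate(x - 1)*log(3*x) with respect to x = (x*log(x) + x + x*log(3) - 1)/x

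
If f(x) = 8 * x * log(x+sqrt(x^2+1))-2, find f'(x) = (8*x^2*log(x + sqrt(x^2 + 1)) + 8*x^2 + 8*x*sqrt(x^2 + 1)*log(x + sqrt(x^2 + 1)) + 8*x*sqrt(x^2 + 1) + 8*log(x + sqrt(x^2 + 1)))/(x^2 + x*sqrt(x^2 + 1) + 1)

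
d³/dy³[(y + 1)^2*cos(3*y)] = 27*y^2*sin(3*y) - 54*sqrt(2)*y*cos(3*y + pi/4) + 9*sin(3*y) - 54*cos(3*y)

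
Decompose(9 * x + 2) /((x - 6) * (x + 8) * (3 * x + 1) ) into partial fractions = 9/(437*(3*x + 1)) - 5/(23*(x + 8)) + 4/(19*(x - 6))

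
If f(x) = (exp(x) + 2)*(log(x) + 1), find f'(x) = (x*exp(x)*log(x) + x*exp(x) + exp(x) + 2)/x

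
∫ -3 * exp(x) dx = -3*exp(x) + C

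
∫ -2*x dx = -x^2 + C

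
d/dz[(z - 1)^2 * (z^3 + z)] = 5*z^4 - 8*z^3 + 6*z^2 - 4*z + 1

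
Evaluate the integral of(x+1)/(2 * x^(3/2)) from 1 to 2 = sqrt(2)/2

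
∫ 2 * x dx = x^2 + C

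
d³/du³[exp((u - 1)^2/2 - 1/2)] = u^3*exp(u^2/2 - u) - 3*u^2*exp(u^2/2 - u) + 6*u*exp(u^2/2 - u) - 4*exp(u^2/2 - u)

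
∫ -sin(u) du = cos(u) + C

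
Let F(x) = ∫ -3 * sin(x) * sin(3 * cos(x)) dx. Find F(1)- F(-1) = 0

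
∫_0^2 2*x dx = 4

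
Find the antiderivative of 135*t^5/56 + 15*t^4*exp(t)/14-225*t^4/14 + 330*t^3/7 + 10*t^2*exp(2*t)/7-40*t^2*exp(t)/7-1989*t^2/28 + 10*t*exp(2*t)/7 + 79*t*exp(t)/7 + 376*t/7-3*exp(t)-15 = t*(-252*t^2 + 5*t*(3*t^2 - 12*t + 4*exp(t) + 20)^2 + 1008*t - 336*exp(t) - 1680)/112 + C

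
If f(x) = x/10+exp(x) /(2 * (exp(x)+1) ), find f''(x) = (-exp(2*x) + exp(x))/(2*exp(3*x) + 6*exp(2*x) + 6*exp(x) + 2)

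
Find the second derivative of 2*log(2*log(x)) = (-2*log(x) - 2)/(x^2*log(x)^2)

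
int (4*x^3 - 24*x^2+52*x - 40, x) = x^4 - 8*x^3 + 26*x^2 - 40*x + C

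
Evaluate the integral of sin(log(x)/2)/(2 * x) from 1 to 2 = 1 - cos(log(2)/2)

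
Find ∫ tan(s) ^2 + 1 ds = tan(s) + C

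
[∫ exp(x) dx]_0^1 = -1 + E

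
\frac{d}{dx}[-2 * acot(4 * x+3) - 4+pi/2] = 4/(8*x^2 + 12*x + 5)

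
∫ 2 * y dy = y^2 + C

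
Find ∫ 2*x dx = x^2 + C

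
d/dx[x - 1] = 1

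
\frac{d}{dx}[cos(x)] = -sin(x)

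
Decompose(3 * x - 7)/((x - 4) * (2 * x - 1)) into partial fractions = 11/(7*(2*x - 1)) + 5/(7*(x - 4))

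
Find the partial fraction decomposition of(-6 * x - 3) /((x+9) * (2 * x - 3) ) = -8/(7*(2*x - 3)) - 17/(7*(x + 9))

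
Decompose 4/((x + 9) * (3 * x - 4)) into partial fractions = 12/(31*(3*x - 4)) - 4/(31*(x + 9))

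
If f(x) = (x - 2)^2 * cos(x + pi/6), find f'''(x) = x^2*sin(x + pi/6) - 4*x*sin(x + pi/6) - 6*x*cos(x + pi/6) - 2*sin(x + pi/6) + 12*cos(x + pi/6)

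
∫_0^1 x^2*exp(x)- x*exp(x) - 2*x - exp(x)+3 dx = 0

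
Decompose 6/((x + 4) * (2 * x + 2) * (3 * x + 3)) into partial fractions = 1/(9*(x + 4)) - 1/(9*(x + 1)) + 1/(3*(x + 1)^2)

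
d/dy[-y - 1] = -1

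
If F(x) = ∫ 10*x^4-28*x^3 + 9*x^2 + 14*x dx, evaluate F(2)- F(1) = -1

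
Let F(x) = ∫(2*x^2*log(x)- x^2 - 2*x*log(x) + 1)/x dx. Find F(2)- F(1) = -1 + log(2)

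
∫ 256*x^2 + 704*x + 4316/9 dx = 256*x^3/3 + 352*x^2 + 4316*x/9 + C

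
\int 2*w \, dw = w^2 + C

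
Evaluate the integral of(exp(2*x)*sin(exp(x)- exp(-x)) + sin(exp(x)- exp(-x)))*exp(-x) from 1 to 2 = cos(E - exp(-1)) - cos(-exp(2) + exp(-2))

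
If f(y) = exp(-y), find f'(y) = -exp(-y)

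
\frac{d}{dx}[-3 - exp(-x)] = exp(-x)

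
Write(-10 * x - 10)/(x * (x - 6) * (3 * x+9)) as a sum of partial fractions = 20/(81*(x + 3)) - 35/(81*(x - 6)) + 5/(27*x)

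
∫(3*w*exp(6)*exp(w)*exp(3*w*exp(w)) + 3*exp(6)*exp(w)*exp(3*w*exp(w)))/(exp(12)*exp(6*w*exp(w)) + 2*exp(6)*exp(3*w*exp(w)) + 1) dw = exp(3*w*exp(w) + 6)/(exp(3*w*exp(w) + 6) + 1) + C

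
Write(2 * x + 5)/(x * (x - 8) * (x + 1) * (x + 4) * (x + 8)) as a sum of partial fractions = -11/(3584*(x + 8)) + 1/(192*(x + 4)) + 1/(63*(x + 1)) + 7/(4608*(x - 8)) - 5/(256*x)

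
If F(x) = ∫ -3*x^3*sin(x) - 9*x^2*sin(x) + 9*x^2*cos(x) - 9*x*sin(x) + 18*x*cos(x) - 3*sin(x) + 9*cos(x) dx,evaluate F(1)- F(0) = -3 + 24*cos(1)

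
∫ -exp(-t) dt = exp(-t) + C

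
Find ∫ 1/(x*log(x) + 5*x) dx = log(log(x) + 5) + C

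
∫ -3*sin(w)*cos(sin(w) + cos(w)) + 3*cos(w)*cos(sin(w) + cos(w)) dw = 3*sin(sqrt(2)*sin(w + pi/4)) + C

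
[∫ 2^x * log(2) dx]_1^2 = 2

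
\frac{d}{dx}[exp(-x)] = -exp(-x)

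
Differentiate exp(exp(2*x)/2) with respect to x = exp(2*x + exp(2*x)/2)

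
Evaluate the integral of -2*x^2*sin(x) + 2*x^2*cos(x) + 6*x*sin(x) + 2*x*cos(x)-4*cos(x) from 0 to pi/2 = -pi + pi^2/2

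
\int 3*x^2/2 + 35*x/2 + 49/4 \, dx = x^3/2 + 35*x^2/4 + 49*x/4 + C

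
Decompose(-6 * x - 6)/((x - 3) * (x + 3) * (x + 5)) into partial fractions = 3/(2*(x + 5)) - 1/(x + 3) - 1/(2*(x - 3))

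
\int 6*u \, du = 3*u^2 + C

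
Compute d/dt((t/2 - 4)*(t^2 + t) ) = 3*t^2/2 - 7*t - 4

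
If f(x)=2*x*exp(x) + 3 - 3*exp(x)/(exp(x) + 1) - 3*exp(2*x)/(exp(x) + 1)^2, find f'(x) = (2*x*exp(4*x) + 6*x*exp(3*x) + 6*x*exp(2*x) + 2*x*exp(x) + 2*exp(4*x) + 6*exp(3*x) - 3*exp(2*x) - exp(x))/(exp(3*x) + 3*exp(2*x) + 3*exp(x) + 1)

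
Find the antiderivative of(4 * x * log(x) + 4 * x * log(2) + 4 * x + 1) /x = (4*x + 1)*log(2*x) + C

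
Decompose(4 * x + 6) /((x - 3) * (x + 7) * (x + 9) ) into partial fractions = -5/(4*(x + 9)) + 11/(10*(x + 7)) + 3/(20*(x - 3))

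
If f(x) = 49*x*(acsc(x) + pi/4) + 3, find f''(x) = 49/(x^4*sqrt(1 - 1/x^2) - x^2*sqrt(1 - 1/x^2))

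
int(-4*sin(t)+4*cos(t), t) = 4*sqrt(2)*sin(t + pi/4) + C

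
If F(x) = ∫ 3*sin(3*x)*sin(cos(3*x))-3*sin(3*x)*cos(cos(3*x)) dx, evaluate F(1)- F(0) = -sin(1) + sin(cos(3)) - cos(1) + cos(cos(3))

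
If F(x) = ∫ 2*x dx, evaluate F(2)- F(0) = 4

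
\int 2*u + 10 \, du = u^2 + 10*u + C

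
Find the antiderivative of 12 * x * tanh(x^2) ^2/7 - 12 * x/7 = -6*tanh(x^2)/7 + C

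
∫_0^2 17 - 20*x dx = -6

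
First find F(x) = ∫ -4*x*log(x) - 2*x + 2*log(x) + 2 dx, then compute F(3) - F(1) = -12*log(3)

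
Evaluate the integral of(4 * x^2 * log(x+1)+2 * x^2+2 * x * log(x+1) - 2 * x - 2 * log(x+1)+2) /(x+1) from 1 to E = -2*log(2) + (-2*E + 2 + 2*exp(2))*log(1 + E)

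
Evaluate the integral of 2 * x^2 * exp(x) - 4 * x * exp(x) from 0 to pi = -8 + 2*(-2 + pi)^2*exp(pi)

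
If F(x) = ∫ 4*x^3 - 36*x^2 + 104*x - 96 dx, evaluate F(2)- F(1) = -9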